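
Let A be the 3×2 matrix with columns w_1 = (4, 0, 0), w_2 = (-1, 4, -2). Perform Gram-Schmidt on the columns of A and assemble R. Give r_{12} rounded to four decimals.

r_{12} = -1.0000

q_1 = w_1/‖w_1‖ = (4, 0, 0)/4.0000 = (1.0000, 0.0000, 0.0000).
r_{12} = q_1·w_2 = -1.0000.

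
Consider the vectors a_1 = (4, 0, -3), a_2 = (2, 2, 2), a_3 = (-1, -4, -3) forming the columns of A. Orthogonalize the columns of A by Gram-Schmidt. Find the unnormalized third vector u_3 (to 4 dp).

u_3 = (0.5270, -1.2297, 0.7027)

a_1 = (4, 0, -3); ‖a_1‖ = 5.0000, so e_1 = (0.8000, 0.0000, -0.6000).
e_1·a_2 = 0.8000·2 + 0.0000·2 + (-0.6000)·2 = 0.4000.
u_2 = a_2 − 0.4000·e_1 = (1.6800, 2.0000, 2.2400).
‖u_2‖ = 3.4409, so e_2 = (0.4882, 0.5812, 0.6510).
e_1·a_3 = 0.8000·(-1) + 0.0000·(-4) + (-0.6000)·(-3) = 1.0000; e_2·a_3 = 0.4882·(-1) + 0.5812·(-4) + 0.6510·(-3) = -4.7662.
u_3 = a_3 − 1.0000·e_1 + 4.7662·e_2 = (0.5270, -1.2297, 0.7027).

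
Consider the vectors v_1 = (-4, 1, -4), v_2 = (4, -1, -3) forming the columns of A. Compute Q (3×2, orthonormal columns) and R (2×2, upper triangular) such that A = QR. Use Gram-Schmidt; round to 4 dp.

Q = [[-0.6963, 0.6755], [0.1741, -0.1689], [-0.6963, -0.7177]], R = [[5.7446, -0.8704], [0.0000, 5.0242]]

e_1 = v_1/‖v_1‖ = (-4, 1, -4)/5.7446 = (-0.6963, 0.1741, -0.6963).
r_{12} = e_1·v_2 = -0.8704.
u_2 = v_2 + 0.8704·e_1 = (3.3939, -0.8485, -3.6061).
‖u_2‖ = 5.0242, so e_2 = (0.6755, -0.1689, -0.7177).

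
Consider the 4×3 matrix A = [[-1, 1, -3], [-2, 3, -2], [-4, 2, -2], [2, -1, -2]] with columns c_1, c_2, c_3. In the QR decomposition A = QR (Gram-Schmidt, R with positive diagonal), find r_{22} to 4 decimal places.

c_1 = (-1, -2, -4, 2); ‖c_1‖ = 5.0000, so e_1 = (-0.2000, -0.4000, -0.8000, 0.4000).
e_1·c_2 = (-0.2000)·1 + (-0.4000)·3 + (-0.8000)·2 + 0.4000·(-1) = -3.4000.
u_2 = c_2 + 3.4000·e_1 = (0.3200, 1.6400, -0.7200, 0.3600).
r_{22} = ‖u_2‖ = 1.8547.

r_{22} = 1.8547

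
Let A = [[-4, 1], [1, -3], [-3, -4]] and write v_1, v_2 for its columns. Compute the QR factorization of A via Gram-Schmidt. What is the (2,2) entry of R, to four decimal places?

r_{22} = 5.0038

v_1 = (-4, 1, -3); ‖v_1‖ = 5.0990, so e_1 = (-0.7845, 0.1961, -0.5883).
e_1·v_2 = (-0.7845)·1 + 0.1961·(-3) + (-0.5883)·(-4) = 0.9806.
u_2 = v_2 − 0.9806·e_1 = (1.7692, -3.1923, -3.4231).
r_{22} = ‖u_2‖ = 5.0038.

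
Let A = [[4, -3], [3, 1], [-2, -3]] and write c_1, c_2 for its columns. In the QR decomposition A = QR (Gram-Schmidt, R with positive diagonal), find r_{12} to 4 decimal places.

r_{12} = -0.5571

q_1 = c_1/‖c_1‖ = (4, 3, -2)/5.3852 = (0.7428, 0.5571, -0.3714).
r_{12} = q_1·c_2 = -0.5571.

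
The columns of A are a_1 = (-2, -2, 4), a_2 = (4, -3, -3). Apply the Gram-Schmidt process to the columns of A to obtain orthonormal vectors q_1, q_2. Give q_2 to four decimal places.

q_2 = (0.5575, -0.8198, -0.1312)

a_1 = (-2, -2, 4); ‖a_1‖ = 4.8990, so q_1 = (-0.4082, -0.4082, 0.8165).
q_1·a_2 = (-0.4082)·4 + (-0.4082)·(-3) + 0.8165·(-3) = -2.8577.
u_2 = a_2 + 2.8577·q_1 = (2.8333, -4.1667, -0.6667).
‖u_2‖ = 5.0827, so q_2 = (0.5575, -0.8198, -0.1312).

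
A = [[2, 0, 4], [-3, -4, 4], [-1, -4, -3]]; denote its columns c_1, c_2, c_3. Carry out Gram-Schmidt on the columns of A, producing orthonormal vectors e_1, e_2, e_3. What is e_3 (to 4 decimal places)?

e_3 = (0.5774, 0.5774, -0.5774)

c_1 = (2, -3, -1); ‖c_1‖ = 3.7417, so e_1 = (0.5345, -0.8018, -0.2673).
e_1·c_2 = 0.5345·0 + (-0.8018)·(-4) + (-0.2673)·(-4) = 4.2762.
u_2 = c_2 − 4.2762·e_1 = (-2.2857, -0.5714, -2.8571).
‖u_2‖ = 3.7033, so e_2 = (-0.6172, -0.1543, -0.7715).
e_1·c_3 = 0.5345·4 + (-0.8018)·4 + (-0.2673)·(-3) = -0.2673; e_2·c_3 = (-0.6172)·4 + (-0.1543)·4 + (-0.7715)·(-3) = -0.7715.
u_3 = c_3 + 0.2673·e_1 + 0.7715·e_2 = (3.6667, 3.6667, -3.6667).
‖u_3‖ = 6.3509, so e_3 = (0.5774, 0.5774, -0.5774).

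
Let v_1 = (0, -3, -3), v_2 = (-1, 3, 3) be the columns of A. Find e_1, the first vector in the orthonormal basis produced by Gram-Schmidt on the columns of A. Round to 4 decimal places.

e_1 = v_1/‖v_1‖ = (0, -3, -3)/4.2426 = (0.0000, -0.7071, -0.7071).

e_1 = (0.0000, -0.7071, -0.7071)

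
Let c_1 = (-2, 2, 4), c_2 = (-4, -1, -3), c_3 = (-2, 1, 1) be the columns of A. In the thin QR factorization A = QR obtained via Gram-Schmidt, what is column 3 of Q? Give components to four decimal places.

e_3 = (0.0825, 0.9073, -0.4124)

e_1 = c_1/‖c_1‖ = (-2, 2, 4)/4.8990 = (-0.4082, 0.4082, 0.8165).
r_{12} = e_1·c_2 = -1.2247.
u_2 = c_2 + 1.2247·e_1 = (-4.5000, -0.5000, -2.0000).
‖u_2‖ = 4.9497, so e_2 = (-0.9091, -0.1010, -0.4041).
r_{13} = e_1·c_3 = 2.0412; r_{23} = e_2·c_3 = 1.3132.
u_3 = c_3 − 2.0412·e_1 − 1.3132·e_2 = (0.0272, 0.2993, -0.1361).
‖u_3‖ = 0.3299, so e_3 = (0.0825, 0.9073, -0.4124).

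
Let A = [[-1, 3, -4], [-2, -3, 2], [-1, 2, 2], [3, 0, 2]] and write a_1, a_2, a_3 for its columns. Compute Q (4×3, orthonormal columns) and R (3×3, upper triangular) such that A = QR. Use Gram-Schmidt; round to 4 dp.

Q = [[-0.2582, 0.6548, -0.4138], [-0.5164, -0.6121, 0.1592], [-0.2582, 0.4413, 0.8594], [0.7746, -0.0427, 0.2546]], R = [[3.8730, 0.2582, 1.0328], [0.0000, 4.6833, -3.0463], [0.0000, 0.0000, 4.2016]]

a_1 = (-1, -2, -1, 3); ‖a_1‖ = 3.8730, so e_1 = (-0.2582, -0.5164, -0.2582, 0.7746).
e_1·a_2 = (-0.2582)·3 + (-0.5164)·(-3) + (-0.2582)·2 + 0.7746·0 = 0.2582.
u_2 = a_2 − 0.2582·e_1 = (3.0667, -2.8667, 2.0667, -0.2000).
‖u_2‖ = 4.6833, so e_2 = (0.6548, -0.6121, 0.4413, -0.0427).
e_1·a_3 = (-0.2582)·(-4) + (-0.5164)·2 + (-0.2582)·2 + 0.7746·2 = 1.0328; e_2·a_3 = 0.6548·(-4) + (-0.6121)·2 + 0.4413·2 + (-0.0427)·2 = -3.0463.
u_3 = a_3 − 1.0328·e_1 + 3.0463·e_2 = (-1.7386, 0.6687, 3.6109, 1.0699).
‖u_3‖ = 4.2016, so e_3 = (-0.4138, 0.1592, 0.8594, 0.2546).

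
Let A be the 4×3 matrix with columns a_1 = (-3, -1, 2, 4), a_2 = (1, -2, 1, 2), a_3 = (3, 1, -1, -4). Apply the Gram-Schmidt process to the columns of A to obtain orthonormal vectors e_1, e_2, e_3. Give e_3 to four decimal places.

e_3 = (0.1043, 0.1739, 0.9191, -0.3378)

a_1 = (-3, -1, 2, 4); ‖a_1‖ = 5.4772, so e_1 = (-0.5477, -0.1826, 0.3651, 0.7303).
e_1·a_2 = (-0.5477)·1 + (-0.1826)·(-2) + 0.3651·1 + 0.7303·2 = 1.6432.
u_2 = a_2 − 1.6432·e_1 = (1.9000, -1.7000, 0.4000, 0.8000).
‖u_2‖ = 2.7019, so e_2 = (0.7032, -0.6292, 0.1480, 0.2961).
e_1·a_3 = (-0.5477)·3 + (-0.1826)·1 + 0.3651·(-1) + 0.7303·(-4) = -5.1121; e_2·a_3 = 0.7032·3 + (-0.6292)·1 + 0.1480·(-1) + 0.2961·(-4) = 0.1480.
u_3 = a_3 + 5.1121·e_1 − 0.1480·e_2 = (0.0959, 0.1598, 0.8447, -0.3105).
‖u_3‖ = 0.9191, so e_3 = (0.1043, 0.1739, 0.9191, -0.3378).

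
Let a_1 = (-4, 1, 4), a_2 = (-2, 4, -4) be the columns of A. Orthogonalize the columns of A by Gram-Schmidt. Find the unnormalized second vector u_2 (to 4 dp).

a_1 = (-4, 1, 4); ‖a_1‖ = 5.7446, so e_1 = (-0.6963, 0.1741, 0.6963).
e_1·a_2 = (-0.6963)·(-2) + 0.1741·4 + 0.6963·(-4) = -0.6963.
u_2 = a_2 + 0.6963·e_1 = (-2.4848, 4.1212, -3.5152).

u_2 = (-2.4848, 4.1212, -3.5152)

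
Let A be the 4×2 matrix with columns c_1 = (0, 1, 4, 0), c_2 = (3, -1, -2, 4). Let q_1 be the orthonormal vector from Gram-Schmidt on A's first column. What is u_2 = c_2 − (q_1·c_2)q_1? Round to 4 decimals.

c_1 = (0, 1, 4, 0); ‖c_1‖ = 4.1231, so q_1 = (0.0000, 0.2425, 0.9701, 0.0000).
q_1·c_2 = 0.0000·3 + 0.2425·(-1) + 0.9701·(-2) + 0.0000·4 = -2.1828.
u_2 = c_2 + 2.1828·q_1 = (3.0000, -0.4706, 0.1176, 4.0000).

u_2 = (3.0000, -0.4706, 0.1176, 4.0000)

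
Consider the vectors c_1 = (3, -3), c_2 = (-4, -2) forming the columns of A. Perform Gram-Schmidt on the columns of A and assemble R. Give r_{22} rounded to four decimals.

r_{22} = 4.2426

c_1 = (3, -3); ‖c_1‖ = 4.2426, so q_1 = (0.7071, -0.7071).
q_1·c_2 = 0.7071·(-4) + (-0.7071)·(-2) = -1.4142.
u_2 = c_2 + 1.4142·q_1 = (-3.0000, -3.0000).
r_{22} = ‖u_2‖ = 4.2426.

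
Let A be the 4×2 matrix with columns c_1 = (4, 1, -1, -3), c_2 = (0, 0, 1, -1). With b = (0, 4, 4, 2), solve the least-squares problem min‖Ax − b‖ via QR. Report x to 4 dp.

x = (-0.3200, 1.3200)

c_1 = (4, 1, -1, -3); ‖c_1‖ = 5.1962, so q_1 = (0.7698, 0.1925, -0.1925, -0.5774).
q_1·c_2 = 0.7698·0 + 0.1925·0 + (-0.1925)·1 + (-0.5774)·(-1) = 0.3849.
u_2 = c_2 − 0.3849·q_1 = (-0.2963, -0.0741, 1.0741, -0.7778).
‖u_2‖ = 1.3608, so q_2 = (-0.2177, -0.0544, 0.7893, -0.5715).
Qᵀb = (-1.1547, 1.7963).
Back-substitute: x_2 = 1.7963/1.3608 = 1.3200.
x_1 = (-1.1547 − 0.3849·1.3200)/5.1962 = -0.3200.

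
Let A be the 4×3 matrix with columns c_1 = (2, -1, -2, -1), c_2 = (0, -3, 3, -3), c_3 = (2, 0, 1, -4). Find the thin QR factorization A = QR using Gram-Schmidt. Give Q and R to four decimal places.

Q = [[0.6325, 0.0000, 0.2657], [-0.3162, -0.5774, 0.7528], [-0.6325, 0.5774, 0.1771], [-0.3162, -0.5774, -0.5756]], R = [[3.1623, 0.0000, 1.8974], [0.0000, 5.1962, 2.8868], [0.0000, 0.0000, 3.0111]]

q_1 = c_1/‖c_1‖ = (2, -1, -2, -1)/3.1623 = (0.6325, -0.3162, -0.6325, -0.3162).
r_{12} = q_1·c_2 = 0.0000.
u_2 = c_2 + 0.0000·q_1 = (0.0000, -3.0000, 3.0000, -3.0000).
‖u_2‖ = 5.1962, so q_2 = (0.0000, -0.5774, 0.5774, -0.5774).
r_{13} = q_1·c_3 = 1.8974; r_{23} = q_2·c_3 = 2.8868.
u_3 = c_3 − 1.8974·q_1 − 2.8868·q_2 = (0.8000, 2.2667, 0.5333, -1.7333).
‖u_3‖ = 3.0111, so q_3 = (0.2657, 0.7528, 0.1771, -0.5756).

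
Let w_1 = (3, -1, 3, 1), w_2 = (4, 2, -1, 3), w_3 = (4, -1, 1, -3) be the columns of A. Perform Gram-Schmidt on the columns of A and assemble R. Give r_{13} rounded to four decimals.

w_1 = (3, -1, 3, 1); ‖w_1‖ = 4.4721, so e_1 = (0.6708, -0.2236, 0.6708, 0.2236).
r_{13} = e_1·w_3 = 2.9069.

r_{13} = 2.9069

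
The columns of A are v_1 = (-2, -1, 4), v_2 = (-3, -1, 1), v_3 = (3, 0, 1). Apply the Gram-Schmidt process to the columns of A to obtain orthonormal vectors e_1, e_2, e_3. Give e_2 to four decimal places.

v_1 = (-2, -1, 4); ‖v_1‖ = 4.5826, so e_1 = (-0.4364, -0.2182, 0.8729).
e_1·v_2 = (-0.4364)·(-3) + (-0.2182)·(-1) + 0.8729·1 = 2.4004.
u_2 = v_2 − 2.4004·e_1 = (-1.9524, -0.4762, -1.0952).
‖u_2‖ = 2.2887, so e_2 = (-0.8531, -0.2081, -0.4785).

e_2 = (-0.8531, -0.2081, -0.4785)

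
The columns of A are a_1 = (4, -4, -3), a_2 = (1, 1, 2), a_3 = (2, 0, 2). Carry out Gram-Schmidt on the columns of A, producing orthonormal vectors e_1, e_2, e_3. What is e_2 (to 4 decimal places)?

e_1 = a_1/‖a_1‖ = (4, -4, -3)/6.4031 = (0.6247, -0.6247, -0.4685).
r_{12} = e_1·a_2 = -0.9370.
u_2 = a_2 + 0.9370·e_1 = (1.5854, 0.4146, 1.5610).
‖u_2‖ = 2.2632, so e_2 = (0.7005, 0.1832, 0.6897).

e_2 = (0.7005, 0.1832, 0.6897)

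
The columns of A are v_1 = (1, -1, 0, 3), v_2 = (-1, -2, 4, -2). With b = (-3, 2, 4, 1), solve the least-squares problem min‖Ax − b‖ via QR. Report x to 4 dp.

x = (0.0600, 0.5320)

e_1 = v_1/‖v_1‖ = (1, -1, 0, 3)/3.3166 = (0.3015, -0.3015, 0.0000, 0.9045).
r_{12} = e_1·v_2 = -1.5076.
u_2 = v_2 + 1.5076·e_1 = (-0.5455, -2.4545, 4.0000, -0.6364).
‖u_2‖ = 4.7673, so e_2 = (-0.1144, -0.5149, 0.8390, -0.1335).
Qᵀb = (-0.6030, 2.5362).
Back-substitute: x_2 = 2.5362/4.7673 = 0.5320.
x_1 = (-0.6030 + 1.5076·0.5320)/3.3166 = 0.0600.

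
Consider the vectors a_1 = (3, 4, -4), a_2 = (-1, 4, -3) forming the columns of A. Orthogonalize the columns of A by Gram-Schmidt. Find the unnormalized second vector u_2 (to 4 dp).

a_1 = (3, 4, -4); ‖a_1‖ = 6.4031, so q_1 = (0.4685, 0.6247, -0.6247).
q_1·a_2 = 0.4685·(-1) + 0.6247·4 + (-0.6247)·(-3) = 3.9043.
u_2 = a_2 − 3.9043·q_1 = (-2.8293, 1.5610, -0.5610).

u_2 = (-2.8293, 1.5610, -0.5610)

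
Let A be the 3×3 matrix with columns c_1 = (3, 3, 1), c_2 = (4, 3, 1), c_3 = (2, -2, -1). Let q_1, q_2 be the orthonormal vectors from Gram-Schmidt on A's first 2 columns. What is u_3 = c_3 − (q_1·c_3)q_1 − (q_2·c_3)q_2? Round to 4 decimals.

u_3 = (0.0000, 0.1000, -0.3000)

c_1 = (3, 3, 1); ‖c_1‖ = 4.3589, so q_1 = (0.6882, 0.6882, 0.2294).
q_1·c_2 = 0.6882·4 + 0.6882·3 + 0.2294·1 = 5.0471.
u_2 = c_2 − 5.0471·q_1 = (0.5263, -0.4737, -0.1579).
‖u_2‖ = 0.7255, so q_2 = (0.7255, -0.6529, -0.2176).
q_1·c_3 = 0.6882·2 + 0.6882·(-2) + 0.2294·(-1) = -0.2294; q_2·c_3 = 0.7255·2 + (-0.6529)·(-2) + (-0.2176)·(-1) = 2.9745.
u_3 = c_3 + 0.2294·q_1 − 2.9745·q_2 = (0.0000, 0.1000, -0.3000).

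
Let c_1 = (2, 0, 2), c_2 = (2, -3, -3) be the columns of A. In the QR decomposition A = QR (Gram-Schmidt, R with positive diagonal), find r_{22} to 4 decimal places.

r_{22} = 4.6368

e_1 = c_1/‖c_1‖ = (2, 0, 2)/2.8284 = (0.7071, 0.0000, 0.7071).
r_{12} = e_1·c_2 = -0.7071.
u_2 = c_2 + 0.7071·e_1 = (2.5000, -3.0000, -2.5000).
r_{22} = ‖u_2‖ = 4.6368.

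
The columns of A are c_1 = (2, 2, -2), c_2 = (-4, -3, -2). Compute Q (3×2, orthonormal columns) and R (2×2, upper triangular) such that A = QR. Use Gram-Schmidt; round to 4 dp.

c_1 = (2, 2, -2); ‖c_1‖ = 3.4641, so e_1 = (0.5774, 0.5774, -0.5774).
e_1·c_2 = 0.5774·(-4) + 0.5774·(-3) + (-0.5774)·(-2) = -2.8868.
u_2 = c_2 + 2.8868·e_1 = (-2.3333, -1.3333, -3.6667).
‖u_2‖ = 4.5461, so e_2 = (-0.5133, -0.2933, -0.8066).

Q = [[0.5774, -0.5133], [0.5774, -0.2933], [-0.5774, -0.8066]], R = [[3.4641, -2.8868], [0.0000, 4.5461]]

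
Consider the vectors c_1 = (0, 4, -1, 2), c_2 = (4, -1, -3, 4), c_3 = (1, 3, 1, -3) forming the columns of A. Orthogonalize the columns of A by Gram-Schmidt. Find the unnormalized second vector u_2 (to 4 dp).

u_2 = (4.0000, -2.3333, -2.6667, 3.3333)

c_1 = (0, 4, -1, 2); ‖c_1‖ = 4.5826, so q_1 = (0.0000, 0.8729, -0.2182, 0.4364).
q_1·c_2 = 0.0000·4 + 0.8729·(-1) + (-0.2182)·(-3) + 0.4364·4 = 1.5275.
u_2 = c_2 − 1.5275·q_1 = (4.0000, -2.3333, -2.6667, 3.3333).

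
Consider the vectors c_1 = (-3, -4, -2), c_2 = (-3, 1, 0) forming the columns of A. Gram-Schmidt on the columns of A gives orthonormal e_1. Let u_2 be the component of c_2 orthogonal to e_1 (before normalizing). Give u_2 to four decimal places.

c_1 = (-3, -4, -2); ‖c_1‖ = 5.3852, so e_1 = (-0.5571, -0.7428, -0.3714).
e_1·c_2 = (-0.5571)·(-3) + (-0.7428)·1 + (-0.3714)·0 = 0.9285.
u_2 = c_2 − 0.9285·e_1 = (-2.4828, 1.6897, 0.3448).

u_2 = (-2.4828, 1.6897, 0.3448)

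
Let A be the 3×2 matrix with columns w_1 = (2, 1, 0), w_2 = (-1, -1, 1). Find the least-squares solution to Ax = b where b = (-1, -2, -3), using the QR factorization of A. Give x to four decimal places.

x = (-2.0000, -2.0000)

w_1 = (2, 1, 0); ‖w_1‖ = 2.2361, so q_1 = (0.8944, 0.4472, 0.0000).
q_1·w_2 = 0.8944·(-1) + 0.4472·(-1) + 0.0000·1 = -1.3416.
u_2 = w_2 + 1.3416·q_1 = (0.2000, -0.4000, 1.0000).
‖u_2‖ = 1.0954, so q_2 = (0.1826, -0.3651, 0.9129).
Qᵀb = (-1.7889, -2.1909).
Back-substitute: x_2 = -2.1909/1.0954 = -2.0000.
x_1 = (-1.7889 + 1.3416·(-2.0000))/2.2361 = -2.0000.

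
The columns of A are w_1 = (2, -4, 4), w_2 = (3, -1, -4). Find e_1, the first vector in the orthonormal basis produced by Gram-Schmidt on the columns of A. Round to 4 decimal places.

w_1 = (2, -4, 4); ‖w_1‖ = 6.0000, so e_1 = (0.3333, -0.6667, 0.6667).

e_1 = (0.3333, -0.6667, 0.6667)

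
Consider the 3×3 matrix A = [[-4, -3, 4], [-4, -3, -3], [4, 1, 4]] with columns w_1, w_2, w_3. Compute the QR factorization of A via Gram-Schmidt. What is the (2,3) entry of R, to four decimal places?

w_1 = (-4, -4, 4); ‖w_1‖ = 6.9282, so q_1 = (-0.5774, -0.5774, 0.5774).
q_1·w_2 = (-0.5774)·(-3) + (-0.5774)·(-3) + 0.5774·1 = 4.0415.
u_2 = w_2 − 4.0415·q_1 = (-0.6667, -0.6667, -1.3333).
‖u_2‖ = 1.6330, so q_2 = (-0.4082, -0.4082, -0.8165).
r_{23} = q_2·w_3 = -3.6742.

r_{23} = -3.6742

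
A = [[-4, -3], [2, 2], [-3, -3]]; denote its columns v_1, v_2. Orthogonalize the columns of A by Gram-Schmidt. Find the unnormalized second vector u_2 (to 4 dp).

u_2 = (0.4483, 0.2759, -0.4138)

v_1 = (-4, 2, -3); ‖v_1‖ = 5.3852, so q_1 = (-0.7428, 0.3714, -0.5571).
q_1·v_2 = (-0.7428)·(-3) + 0.3714·2 + (-0.5571)·(-3) = 4.6424.
u_2 = v_2 − 4.6424·q_1 = (0.4483, 0.2759, -0.4138).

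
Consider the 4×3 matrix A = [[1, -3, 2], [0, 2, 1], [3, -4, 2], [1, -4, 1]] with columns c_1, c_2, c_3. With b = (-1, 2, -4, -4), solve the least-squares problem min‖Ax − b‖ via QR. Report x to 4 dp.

c_1 = (1, 0, 3, 1); ‖c_1‖ = 3.3166, so e_1 = (0.3015, 0.0000, 0.9045, 0.3015).
e_1·c_2 = 0.3015·(-3) + 0.0000·2 + 0.9045·(-4) + 0.3015·(-4) = -5.7287.
u_2 = c_2 + 5.7287·e_1 = (-1.2727, 2.0000, 1.1818, -2.2727).
‖u_2‖ = 3.4902, so e_2 = (-0.3647, 0.5730, 0.3386, -0.6512).
e_1·c_3 = 0.3015·2 + 0.0000·1 + 0.9045·2 + 0.3015·1 = 2.7136; e_2·c_3 = (-0.3647)·2 + 0.5730·1 + 0.3386·2 + (-0.6512)·1 = -0.1302.
u_3 = c_3 − 2.7136·e_1 + 0.1302·e_2 = (1.1343, 1.0746, -0.4104, 0.0970).
‖u_3‖ = 1.6185, so e_3 = (0.7009, 0.6640, -0.2536, 0.0599).
Qᵀb = (-5.1257, 2.7609, 1.4017).
Back-substitute: x_3 = 1.4017/1.6185 = 0.8661.
x_2 = (2.7609 + 0.1302·0.8661)/3.4902 = 0.8234.
x_1 = (-5.1257 + 5.7287·0.8234 − 2.7136·0.8661)/3.3166 = -0.8319.

x = (-0.8319, 0.8234, 0.8661)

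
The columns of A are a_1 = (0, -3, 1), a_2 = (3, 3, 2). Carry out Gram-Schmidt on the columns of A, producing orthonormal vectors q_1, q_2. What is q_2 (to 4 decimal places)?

q_2 = (0.7255, 0.2176, 0.6529)

q_1 = a_1/‖a_1‖ = (0, -3, 1)/3.1623 = (0.0000, -0.9487, 0.3162).
r_{12} = q_1·a_2 = -2.2136.
u_2 = a_2 + 2.2136·q_1 = (3.0000, 0.9000, 2.7000).
‖u_2‖ = 4.1352, so q_2 = (0.7255, 0.2176, 0.6529).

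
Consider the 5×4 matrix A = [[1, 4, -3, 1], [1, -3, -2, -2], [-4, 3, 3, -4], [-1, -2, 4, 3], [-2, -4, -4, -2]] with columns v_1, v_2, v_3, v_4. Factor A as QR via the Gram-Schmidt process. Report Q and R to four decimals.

v_1 = (1, 1, -4, -1, -2); ‖v_1‖ = 4.7958, so q_1 = (0.2085, 0.2085, -0.8341, -0.2085, -0.4170).
q_1·v_2 = 0.2085·4 + 0.2085·(-3) + (-0.8341)·3 + (-0.2085)·(-2) + (-0.4170)·(-4) = -0.2085.
u_2 = v_2 + 0.2085·q_1 = (4.0435, -2.9565, 2.8261, -2.0435, -4.0870).
‖u_2‖ = 7.3455, so q_2 = (0.5505, -0.4025, 0.3847, -0.2782, -0.5564).
q_1·v_3 = 0.2085·(-3) + 0.2085·(-2) + (-0.8341)·3 + (-0.2085)·4 + (-0.4170)·(-4) = -2.7107; q_2·v_3 = 0.5505·(-3) + (-0.4025)·(-2) + 0.3847·3 + (-0.2782)·4 + (-0.5564)·(-4) = 1.4206.
u_3 = v_3 + 2.7107·q_1 − 1.4206·q_2 = (-3.2168, -0.8630, 0.1926, 3.8300, -4.3400).
‖u_3‖ = 6.6809, so q_3 = (-0.4815, -0.1292, 0.0288, 0.5733, -0.6496).
q_1·v_4 = 0.2085·1 + 0.2085·(-2) + (-0.8341)·(-4) + (-0.2085)·3 + (-0.4170)·(-2) = 3.3362; q_2·v_4 = 0.5505·1 + (-0.4025)·(-2) + 0.3847·(-4) + (-0.2782)·3 + (-0.5564)·(-2) = 0.0947; q_3·v_4 = (-0.4815)·1 + (-0.1292)·(-2) + 0.0288·(-4) + 0.5733·3 + (-0.6496)·(-2) = 2.6806.
u_4 = v_4 − 3.3362·q_1 − 0.0947·q_2 − 2.6806·q_3 = (1.5429, -2.3113, -1.3311, 2.1853, 1.1854).
‖u_4‖ = 3.9591, so q_4 = (0.3897, -0.5838, -0.3362, 0.5520, 0.2994).

Q = [[0.2085, 0.5505, -0.4815, 0.3897], [0.2085, -0.4025, -0.1292, -0.5838], [-0.8341, 0.3847, 0.0288, -0.3362], [-0.2085, -0.2782, 0.5733, 0.5520], [-0.4170, -0.5564, -0.6496, 0.2994]], R = [[4.7958, -0.2085, -2.7107, 3.3362], [0.0000, 7.3455, 1.4206, 0.0947], [0.0000, 0.0000, 6.6809, 2.6806], [0.0000, 0.0000, 0.0000, 3.9591]]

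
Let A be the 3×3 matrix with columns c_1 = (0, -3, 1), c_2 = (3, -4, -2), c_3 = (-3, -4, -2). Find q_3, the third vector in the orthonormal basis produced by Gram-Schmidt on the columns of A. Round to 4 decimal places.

c_1 = (0, -3, 1); ‖c_1‖ = 3.1623, so q_1 = (0.0000, -0.9487, 0.3162).
q_1·c_2 = 0.0000·3 + (-0.9487)·(-4) + 0.3162·(-2) = 3.1623.
u_2 = c_2 − 3.1623·q_1 = (3.0000, -1.0000, -3.0000).
‖u_2‖ = 4.3589, so q_2 = (0.6882, -0.2294, -0.6882).
q_1·c_3 = 0.0000·(-3) + (-0.9487)·(-4) + 0.3162·(-2) = 3.1623; q_2·c_3 = 0.6882·(-3) + (-0.2294)·(-4) + (-0.6882)·(-2) = 0.2294.
u_3 = c_3 − 3.1623·q_1 − 0.2294·q_2 = (-3.1579, -0.9474, -2.8421).
‖u_3‖ = 4.3529, so q_3 = (-0.7255, -0.2176, -0.6529).

q_3 = (-0.7255, -0.2176, -0.6529)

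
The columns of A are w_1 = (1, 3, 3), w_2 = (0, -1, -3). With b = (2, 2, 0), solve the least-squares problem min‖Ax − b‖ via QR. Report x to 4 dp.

x = (1.2174, 1.2609)

e_1 = w_1/‖w_1‖ = (1, 3, 3)/4.3589 = (0.2294, 0.6882, 0.6882).
r_{12} = e_1·w_2 = -2.7530.
u_2 = w_2 + 2.7530·e_1 = (0.6316, 0.8947, -1.1053).
‖u_2‖ = 1.5560, so e_2 = (0.4059, 0.5750, -0.7103).
Qᵀb = (1.8353, 1.9619).
Back-substitute: x_2 = 1.9619/1.5560 = 1.2609.
x_1 = (1.8353 + 2.7530·1.2609)/4.3589 = 1.2174.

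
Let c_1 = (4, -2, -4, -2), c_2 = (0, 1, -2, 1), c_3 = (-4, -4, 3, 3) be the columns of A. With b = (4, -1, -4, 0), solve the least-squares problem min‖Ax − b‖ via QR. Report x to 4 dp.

c_1 = (4, -2, -4, -2); ‖c_1‖ = 6.3246, so e_1 = (0.6325, -0.3162, -0.6325, -0.3162).
e_1·c_2 = 0.6325·0 + (-0.3162)·1 + (-0.6325)·(-2) + (-0.3162)·1 = 0.6325.
u_2 = c_2 − 0.6325·e_1 = (-0.4000, 1.2000, -1.6000, 1.2000).
‖u_2‖ = 2.3664, so e_2 = (-0.1690, 0.5071, -0.6761, 0.5071).
e_1·c_3 = 0.6325·(-4) + (-0.3162)·(-4) + (-0.6325)·3 + (-0.3162)·3 = -4.1110; e_2·c_3 = (-0.1690)·(-4) + 0.5071·(-4) + (-0.6761)·3 + 0.5071·3 = -1.8593.
u_3 = c_3 + 4.1110·e_1 + 1.8593·e_2 = (-1.7143, -4.3571, -0.8571, 2.6429).
‖u_3‖ = 5.4445, so e_3 = (-0.3149, -0.8003, -0.1574, 0.4854).
Qᵀb = (5.3759, 1.5213, 0.1706).
Back-substitute: x_3 = 0.1706/5.4445 = 0.0313.
x_2 = (1.5213 + 1.8593·0.0313)/2.3664 = 0.6675.
x_1 = (5.3759 − 0.6325·0.6675 + 4.1110·0.0313)/6.3246 = 0.8036.

x = (0.8036, 0.6675, 0.0313)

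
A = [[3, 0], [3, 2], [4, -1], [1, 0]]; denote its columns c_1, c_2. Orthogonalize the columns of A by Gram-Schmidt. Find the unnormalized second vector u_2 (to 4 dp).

u_2 = (-0.1714, 1.8286, -1.2286, -0.0571)

c_1 = (3, 3, 4, 1); ‖c_1‖ = 5.9161, so q_1 = (0.5071, 0.5071, 0.6761, 0.1690).
q_1·c_2 = 0.5071·0 + 0.5071·2 + 0.6761·(-1) + 0.1690·0 = 0.3381.
u_2 = c_2 − 0.3381·q_1 = (-0.1714, 1.8286, -1.2286, -0.0571).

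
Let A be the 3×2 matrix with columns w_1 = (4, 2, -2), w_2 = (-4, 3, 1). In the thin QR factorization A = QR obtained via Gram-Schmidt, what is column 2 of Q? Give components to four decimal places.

e_1 = w_1/‖w_1‖ = (4, 2, -2)/4.8990 = (0.8165, 0.4082, -0.4082).
r_{12} = e_1·w_2 = -2.4495.
u_2 = w_2 + 2.4495·e_1 = (-2.0000, 4.0000, 0.0000).
‖u_2‖ = 4.4721, so e_2 = (-0.4472, 0.8944, 0.0000).

e_2 = (-0.4472, 0.8944, 0.0000)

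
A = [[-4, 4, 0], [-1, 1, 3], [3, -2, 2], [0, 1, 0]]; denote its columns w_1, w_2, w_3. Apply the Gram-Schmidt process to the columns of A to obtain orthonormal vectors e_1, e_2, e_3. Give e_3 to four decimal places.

e_3 = (0.0000, 0.9045, 0.3015, -0.3015)

w_1 = (-4, -1, 3, 0); ‖w_1‖ = 5.0990, so e_1 = (-0.7845, -0.1961, 0.5883, 0.0000).
e_1·w_2 = (-0.7845)·4 + (-0.1961)·1 + 0.5883·(-2) + 0.0000·1 = -4.5107.
u_2 = w_2 + 4.5107·e_1 = (0.4615, 0.1154, 0.6538, 1.0000).
‖u_2‖ = 1.2860, so e_2 = (0.3589, 0.0897, 0.5084, 0.7776).
e_1·w_3 = (-0.7845)·0 + (-0.1961)·3 + 0.5883·2 + 0.0000·0 = 0.5883; e_2·w_3 = 0.3589·0 + 0.0897·3 + 0.5084·2 + 0.7776·0 = 1.2860.
u_3 = w_3 − 0.5883·e_1 − 1.2860·e_2 = (0.0000, 3.0000, 1.0000, -1.0000).
‖u_3‖ = 3.3166, so e_3 = (0.0000, 0.9045, 0.3015, -0.3015).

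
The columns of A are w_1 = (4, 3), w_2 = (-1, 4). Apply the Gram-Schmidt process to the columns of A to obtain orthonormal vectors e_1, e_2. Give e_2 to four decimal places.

e_2 = (-0.6000, 0.8000)

e_1 = w_1/‖w_1‖ = (4, 3)/5.0000 = (0.8000, 0.6000).
r_{12} = e_1·w_2 = 1.6000.
u_2 = w_2 − 1.6000·e_1 = (-2.2800, 3.0400).
‖u_2‖ = 3.8000, so e_2 = (-0.6000, 0.8000).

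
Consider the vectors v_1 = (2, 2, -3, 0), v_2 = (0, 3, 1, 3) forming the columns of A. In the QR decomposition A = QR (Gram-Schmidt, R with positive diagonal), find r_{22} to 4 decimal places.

q_1 = v_1/‖v_1‖ = (2, 2, -3, 0)/4.1231 = (0.4851, 0.4851, -0.7276, 0.0000).
r_{12} = q_1·v_2 = 0.7276.
u_2 = v_2 − 0.7276·q_1 = (-0.3529, 2.6471, 1.5294, 3.0000).
r_{22} = ‖u_2‖ = 4.2977.

r_{22} = 4.2977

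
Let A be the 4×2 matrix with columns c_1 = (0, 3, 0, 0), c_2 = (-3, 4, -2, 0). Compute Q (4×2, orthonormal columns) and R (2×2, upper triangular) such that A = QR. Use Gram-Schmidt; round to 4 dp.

c_1 = (0, 3, 0, 0); ‖c_1‖ = 3.0000, so e_1 = (0.0000, 1.0000, 0.0000, 0.0000).
e_1·c_2 = 0.0000·(-3) + 1.0000·4 + 0.0000·(-2) + 0.0000·0 = 4.0000.
u_2 = c_2 − 4.0000·e_1 = (-3.0000, 0.0000, -2.0000, 0.0000).
‖u_2‖ = 3.6056, so e_2 = (-0.8321, 0.0000, -0.5547, 0.0000).

Q = [[0.0000, -0.8321], [1.0000, 0.0000], [0.0000, -0.5547], [0.0000, 0.0000]], R = [[3.0000, 4.0000], [0.0000, 3.6056]]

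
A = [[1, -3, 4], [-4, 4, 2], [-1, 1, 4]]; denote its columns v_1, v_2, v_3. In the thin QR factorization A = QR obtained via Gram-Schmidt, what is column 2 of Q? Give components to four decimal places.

v_1 = (1, -4, -1); ‖v_1‖ = 4.2426, so e_1 = (0.2357, -0.9428, -0.2357).
e_1·v_2 = 0.2357·(-3) + (-0.9428)·4 + (-0.2357)·1 = -4.7140.
u_2 = v_2 + 4.7140·e_1 = (-1.8889, -0.4444, -0.1111).
‖u_2‖ = 1.9437, so e_2 = (-0.9718, -0.2287, -0.0572).

e_2 = (-0.9718, -0.2287, -0.0572)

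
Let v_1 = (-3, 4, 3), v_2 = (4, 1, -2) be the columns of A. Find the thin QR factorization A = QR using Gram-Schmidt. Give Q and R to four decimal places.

q_1 = v_1/‖v_1‖ = (-3, 4, 3)/5.8310 = (-0.5145, 0.6860, 0.5145).
r_{12} = q_1·v_2 = -2.4010.
u_2 = v_2 + 2.4010·q_1 = (2.7647, 2.6471, -0.7647).
‖u_2‖ = 3.9032, so q_2 = (0.7083, 0.6782, -0.1959).

Q = [[-0.5145, 0.7083], [0.6860, 0.6782], [0.5145, -0.1959]], R = [[5.8310, -2.4010], [0.0000, 3.9032]]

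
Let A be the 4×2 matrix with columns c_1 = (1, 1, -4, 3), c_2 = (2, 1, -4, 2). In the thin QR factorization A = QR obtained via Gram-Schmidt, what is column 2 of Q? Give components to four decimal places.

q_2 = (0.7893, 0.0544, -0.2177, -0.5715)

c_1 = (1, 1, -4, 3); ‖c_1‖ = 5.1962, so q_1 = (0.1925, 0.1925, -0.7698, 0.5774).
q_1·c_2 = 0.1925·2 + 0.1925·1 + (-0.7698)·(-4) + 0.5774·2 = 4.8113.
u_2 = c_2 − 4.8113·q_1 = (1.0741, 0.0741, -0.2963, -0.7778).
‖u_2‖ = 1.3608, so q_2 = (0.7893, 0.0544, -0.2177, -0.5715).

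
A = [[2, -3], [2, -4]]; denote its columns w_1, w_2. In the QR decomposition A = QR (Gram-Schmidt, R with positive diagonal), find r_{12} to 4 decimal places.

r_{12} = -4.9497

w_1 = (2, 2); ‖w_1‖ = 2.8284, so q_1 = (0.7071, 0.7071).
r_{12} = q_1·w_2 = -4.9497.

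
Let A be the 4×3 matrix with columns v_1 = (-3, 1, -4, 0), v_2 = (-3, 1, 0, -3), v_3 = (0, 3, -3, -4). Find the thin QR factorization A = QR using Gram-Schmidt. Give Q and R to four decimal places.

Q = [[-0.5883, -0.4742, 0.6429], [0.1961, 0.1581, 0.4612], [-0.7845, 0.3952, -0.3669], [0.0000, -0.7707, -0.4892]], R = [[5.0990, 1.9612, 2.9417], [0.0000, 3.8928, 2.3712], [0.0000, 0.0000, 4.4411]]

v_1 = (-3, 1, -4, 0); ‖v_1‖ = 5.0990, so e_1 = (-0.5883, 0.1961, -0.7845, 0.0000).
e_1·v_2 = (-0.5883)·(-3) + 0.1961·1 + (-0.7845)·0 + 0.0000·(-3) = 1.9612.
u_2 = v_2 − 1.9612·e_1 = (-1.8462, 0.6154, 1.5385, -3.0000).
‖u_2‖ = 3.8928, so e_2 = (-0.4742, 0.1581, 0.3952, -0.7707).
e_1·v_3 = (-0.5883)·0 + 0.1961·3 + (-0.7845)·(-3) + 0.0000·(-4) = 2.9417; e_2·v_3 = (-0.4742)·0 + 0.1581·3 + 0.3952·(-3) + (-0.7707)·(-4) = 2.3712.
u_3 = v_3 − 2.9417·e_1 − 2.3712·e_2 = (2.8553, 2.0482, -1.6294, -2.1726).
‖u_3‖ = 4.4411, so e_3 = (0.6429, 0.4612, -0.3669, -0.4892).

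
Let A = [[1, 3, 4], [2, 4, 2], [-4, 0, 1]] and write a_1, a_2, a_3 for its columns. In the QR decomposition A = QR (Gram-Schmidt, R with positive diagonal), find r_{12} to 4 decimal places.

a_1 = (1, 2, -4); ‖a_1‖ = 4.5826, so e_1 = (0.2182, 0.4364, -0.8729).
r_{12} = e_1·a_2 = 2.4004.

r_{12} = 2.4004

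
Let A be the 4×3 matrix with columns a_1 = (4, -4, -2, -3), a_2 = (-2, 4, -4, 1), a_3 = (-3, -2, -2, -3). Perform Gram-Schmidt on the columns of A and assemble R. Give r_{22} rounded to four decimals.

r_{22} = 5.3831

a_1 = (4, -4, -2, -3); ‖a_1‖ = 6.7082, so e_1 = (0.5963, -0.5963, -0.2981, -0.4472).
e_1·a_2 = 0.5963·(-2) + (-0.5963)·4 + (-0.2981)·(-4) + (-0.4472)·1 = -2.8324.
u_2 = a_2 + 2.8324·e_1 = (-0.3111, 2.3111, -4.8444, -0.2667).
r_{22} = ‖u_2‖ = 5.3831.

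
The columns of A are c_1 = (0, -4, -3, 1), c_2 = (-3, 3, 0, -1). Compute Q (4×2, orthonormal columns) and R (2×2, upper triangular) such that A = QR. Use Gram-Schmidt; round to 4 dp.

Q = [[0.0000, -0.8485], [-0.7845, 0.2828], [-0.5883, -0.4243], [0.1961, -0.1414]], R = [[5.0990, -2.5495], [0.0000, 3.5355]]

e_1 = c_1/‖c_1‖ = (0, -4, -3, 1)/5.0990 = (0.0000, -0.7845, -0.5883, 0.1961).
r_{12} = e_1·c_2 = -2.5495.
u_2 = c_2 + 2.5495·e_1 = (-3.0000, 1.0000, -1.5000, -0.5000).
‖u_2‖ = 3.5355, so e_2 = (-0.8485, 0.2828, -0.4243, -0.1414).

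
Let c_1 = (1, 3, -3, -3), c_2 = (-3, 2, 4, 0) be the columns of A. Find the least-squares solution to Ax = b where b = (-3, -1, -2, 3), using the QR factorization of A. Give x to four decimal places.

e_1 = c_1/‖c_1‖ = (1, 3, -3, -3)/5.2915 = (0.1890, 0.5669, -0.5669, -0.5669).
r_{12} = e_1·c_2 = -1.7008.
u_2 = c_2 + 1.7008·e_1 = (-2.6786, 2.9643, 3.0357, -0.9643).
‖u_2‖ = 5.1095, so e_2 = (-0.5242, 0.5802, 0.5941, -0.1887).
Qᵀb = (-1.7008, -0.7619).
Back-substitute: x_2 = -0.7619/5.1095 = -0.1491.
x_1 = (-1.7008 + 1.7008·(-0.1491))/5.2915 = -0.3694.

x = (-0.3694, -0.1491)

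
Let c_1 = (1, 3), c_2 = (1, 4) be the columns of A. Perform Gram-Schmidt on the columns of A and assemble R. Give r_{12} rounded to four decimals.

r_{12} = 4.1110

c_1 = (1, 3); ‖c_1‖ = 3.1623, so q_1 = (0.3162, 0.9487).
r_{12} = q_1·c_2 = 4.1110.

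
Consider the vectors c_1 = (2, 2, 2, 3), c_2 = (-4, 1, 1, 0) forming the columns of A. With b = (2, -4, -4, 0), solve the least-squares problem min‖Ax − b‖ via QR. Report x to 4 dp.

x = (-0.7735, -1.0608)

q_1 = c_1/‖c_1‖ = (2, 2, 2, 3)/4.5826 = (0.4364, 0.4364, 0.4364, 0.6547).
r_{12} = q_1·c_2 = -0.8729.
u_2 = c_2 + 0.8729·q_1 = (-3.6190, 1.3810, 1.3810, 0.5714).
‖u_2‖ = 4.1519, so q_2 = (-0.8717, 0.3326, 0.3326, 0.1376).
Qᵀb = (-2.6186, -4.4042).
Back-substitute: x_2 = -4.4042/4.1519 = -1.0608.
x_1 = (-2.6186 + 0.8729·(-1.0608))/4.5826 = -0.7735.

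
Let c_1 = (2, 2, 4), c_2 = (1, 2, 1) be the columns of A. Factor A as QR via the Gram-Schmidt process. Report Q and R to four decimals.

e_1 = c_1/‖c_1‖ = (2, 2, 4)/4.8990 = (0.4082, 0.4082, 0.8165).
r_{12} = e_1·c_2 = 2.0412.
u_2 = c_2 − 2.0412·e_1 = (0.1667, 1.1667, -0.6667).
‖u_2‖ = 1.3540, so e_2 = (0.1231, 0.8616, -0.4924).

Q = [[0.4082, 0.1231], [0.4082, 0.8616], [0.8165, -0.4924]], R = [[4.8990, 2.0412], [0.0000, 1.3540]]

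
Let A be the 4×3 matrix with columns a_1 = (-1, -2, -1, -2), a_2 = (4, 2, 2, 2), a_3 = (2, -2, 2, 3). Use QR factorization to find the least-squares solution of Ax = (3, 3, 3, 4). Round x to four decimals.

x = (-1.4146, 0.3136, 0.2439)

e_1 = a_1/‖a_1‖ = (-1, -2, -1, -2)/3.1623 = (-0.3162, -0.6325, -0.3162, -0.6325).
r_{12} = e_1·a_2 = -4.4272.
u_2 = a_2 + 4.4272·e_1 = (2.6000, -0.8000, 0.6000, -0.8000).
‖u_2‖ = 2.8983, so e_2 = (0.8971, -0.2760, 0.2070, -0.2760).
r_{13} = e_1·a_3 = -1.8974; r_{23} = e_2·a_3 = 1.9322.
u_3 = a_3 + 1.8974·e_1 − 1.9322·e_2 = (-0.3333, -2.6667, 1.0000, 2.3333).
‖u_3‖ = 3.6968, so e_3 = (-0.0902, -0.7213, 0.2705, 0.6312).
Qᵀb = (-6.3246, 1.3801, 0.9017).
Back-substitute: x_3 = 0.9017/3.6968 = 0.2439.
x_2 = (1.3801 − 1.9322·0.2439)/2.8983 = 0.3136.
x_1 = (-6.3246 + 4.4272·0.3136 + 1.8974·0.2439)/3.1623 = -1.4146.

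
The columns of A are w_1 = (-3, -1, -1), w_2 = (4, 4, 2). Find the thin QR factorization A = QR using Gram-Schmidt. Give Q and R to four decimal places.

w_1 = (-3, -1, -1); ‖w_1‖ = 3.3166, so e_1 = (-0.9045, -0.3015, -0.3015).
e_1·w_2 = (-0.9045)·4 + (-0.3015)·4 + (-0.3015)·2 = -5.4272.
u_2 = w_2 + 5.4272·e_1 = (-0.9091, 2.3636, 0.3636).
‖u_2‖ = 2.5584, so e_2 = (-0.3553, 0.9239, 0.1421).

Q = [[-0.9045, -0.3553], [-0.3015, 0.9239], [-0.3015, 0.1421]], R = [[3.3166, -5.4272], [0.0000, 2.5584]]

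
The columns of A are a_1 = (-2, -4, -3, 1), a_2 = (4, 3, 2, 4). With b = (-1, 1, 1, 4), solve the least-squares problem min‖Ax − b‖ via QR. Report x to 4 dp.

a_1 = (-2, -4, -3, 1); ‖a_1‖ = 5.4772, so e_1 = (-0.3651, -0.7303, -0.5477, 0.1826).
e_1·a_2 = (-0.3651)·4 + (-0.7303)·3 + (-0.5477)·2 + 0.1826·4 = -4.0166.
u_2 = a_2 + 4.0166·e_1 = (2.5333, 0.0667, -0.2000, 4.7333).
‖u_2‖ = 5.3728, so e_2 = (0.4715, 0.0124, -0.0372, 0.8810).
Qᵀb = (-0.1826, 3.0276).
Back-substitute: x_2 = 3.0276/5.3728 = 0.5635.
x_1 = (-0.1826 + 4.0166·0.5635)/5.4772 = 0.3799.

x = (0.3799, 0.5635)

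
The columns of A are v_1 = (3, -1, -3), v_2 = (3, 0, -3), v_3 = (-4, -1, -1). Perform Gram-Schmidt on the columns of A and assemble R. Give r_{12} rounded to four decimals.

v_1 = (3, -1, -3); ‖v_1‖ = 4.3589, so e_1 = (0.6882, -0.2294, -0.6882).
r_{12} = e_1·v_2 = 4.1295.

r_{12} = 4.1295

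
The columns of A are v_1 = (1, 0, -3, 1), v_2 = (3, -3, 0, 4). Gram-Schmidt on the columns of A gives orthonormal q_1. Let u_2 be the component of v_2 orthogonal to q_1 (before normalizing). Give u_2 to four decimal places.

v_1 = (1, 0, -3, 1); ‖v_1‖ = 3.3166, so q_1 = (0.3015, 0.0000, -0.9045, 0.3015).
q_1·v_2 = 0.3015·3 + 0.0000·(-3) + (-0.9045)·0 + 0.3015·4 = 2.1106.
u_2 = v_2 − 2.1106·q_1 = (2.3636, -3.0000, 1.9091, 3.3636).

u_2 = (2.3636, -3.0000, 1.9091, 3.3636)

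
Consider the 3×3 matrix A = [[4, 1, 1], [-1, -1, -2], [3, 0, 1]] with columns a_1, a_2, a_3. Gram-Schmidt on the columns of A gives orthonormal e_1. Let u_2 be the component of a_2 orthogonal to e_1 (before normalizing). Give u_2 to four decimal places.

e_1 = a_1/‖a_1‖ = (4, -1, 3)/5.0990 = (0.7845, -0.1961, 0.5883).
r_{12} = e_1·a_2 = 0.9806.
u_2 = a_2 − 0.9806·e_1 = (0.2308, -0.8077, -0.5769).

u_2 = (0.2308, -0.8077, -0.5769)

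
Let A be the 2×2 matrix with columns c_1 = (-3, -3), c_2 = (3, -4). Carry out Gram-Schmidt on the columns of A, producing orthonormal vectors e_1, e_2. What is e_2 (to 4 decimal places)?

c_1 = (-3, -3); ‖c_1‖ = 4.2426, so e_1 = (-0.7071, -0.7071).
e_1·c_2 = (-0.7071)·3 + (-0.7071)·(-4) = 0.7071.
u_2 = c_2 − 0.7071·e_1 = (3.5000, -3.5000).
‖u_2‖ = 4.9497, so e_2 = (0.7071, -0.7071).

e_2 = (0.7071, -0.7071)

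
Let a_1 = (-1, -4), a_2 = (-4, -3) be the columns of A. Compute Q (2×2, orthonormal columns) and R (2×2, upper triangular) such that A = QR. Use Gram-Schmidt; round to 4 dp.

a_1 = (-1, -4); ‖a_1‖ = 4.1231, so q_1 = (-0.2425, -0.9701).
q_1·a_2 = (-0.2425)·(-4) + (-0.9701)·(-3) = 3.8806.
u_2 = a_2 − 3.8806·q_1 = (-3.0588, 0.7647).
‖u_2‖ = 3.1530, so q_2 = (-0.9701, 0.2425).

Q = [[-0.2425, -0.9701], [-0.9701, 0.2425]], R = [[4.1231, 3.8806], [0.0000, 3.1530]]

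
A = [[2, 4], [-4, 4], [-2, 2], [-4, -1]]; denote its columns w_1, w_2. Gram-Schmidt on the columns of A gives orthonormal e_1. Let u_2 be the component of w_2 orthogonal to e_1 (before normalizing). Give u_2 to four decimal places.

w_1 = (2, -4, -2, -4); ‖w_1‖ = 6.3246, so e_1 = (0.3162, -0.6325, -0.3162, -0.6325).
e_1·w_2 = 0.3162·4 + (-0.6325)·4 + (-0.3162)·2 + (-0.6325)·(-1) = -1.2649.
u_2 = w_2 + 1.2649·e_1 = (4.4000, 3.2000, 1.6000, -1.8000).

u_2 = (4.4000, 3.2000, 1.6000, -1.8000)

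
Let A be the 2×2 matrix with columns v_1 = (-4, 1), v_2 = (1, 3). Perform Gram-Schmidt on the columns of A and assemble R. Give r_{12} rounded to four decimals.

v_1 = (-4, 1); ‖v_1‖ = 4.1231, so e_1 = (-0.9701, 0.2425).
r_{12} = e_1·v_2 = -0.2425.

r_{12} = -0.2425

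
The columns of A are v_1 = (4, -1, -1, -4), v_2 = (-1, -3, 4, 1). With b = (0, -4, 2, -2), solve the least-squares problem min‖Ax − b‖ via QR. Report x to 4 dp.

v_1 = (4, -1, -1, -4); ‖v_1‖ = 5.8310, so q_1 = (0.6860, -0.1715, -0.1715, -0.6860).
q_1·v_2 = 0.6860·(-1) + (-0.1715)·(-3) + (-0.1715)·4 + (-0.6860)·1 = -1.5435.
u_2 = v_2 + 1.5435·q_1 = (0.0588, -3.2647, 3.7353, -0.0588).
‖u_2‖ = 4.9616, so q_2 = (0.0119, -0.6580, 0.7528, -0.0119).
Qᵀb = (1.7150, 4.1614).
Back-substitute: x_2 = 4.1614/4.9616 = 0.8387.
x_1 = (1.7150 + 1.5435·0.8387)/5.8310 = 0.5161.

x = (0.5161, 0.8387)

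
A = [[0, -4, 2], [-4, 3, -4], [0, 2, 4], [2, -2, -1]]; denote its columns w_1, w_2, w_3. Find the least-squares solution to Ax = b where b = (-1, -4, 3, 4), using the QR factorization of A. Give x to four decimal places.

x = (1.4361, 0.4453, 0.1715)

w_1 = (0, -4, 0, 2); ‖w_1‖ = 4.4721, so q_1 = (0.0000, -0.8944, 0.0000, 0.4472).
q_1·w_2 = 0.0000·(-4) + (-0.8944)·3 + 0.0000·2 + 0.4472·(-2) = -3.5777.
u_2 = w_2 + 3.5777·q_1 = (-4.0000, -0.2000, 2.0000, -0.4000).
‖u_2‖ = 4.4944, so q_2 = (-0.8900, -0.0445, 0.4450, -0.0890).
q_1·w_3 = 0.0000·2 + (-0.8944)·(-4) + 0.0000·4 + 0.4472·(-1) = 3.1305; q_2·w_3 = (-0.8900)·2 + (-0.0445)·(-4) + 0.4450·4 + (-0.0890)·(-1) = 0.2670.
u_3 = w_3 − 3.1305·q_1 − 0.2670·q_2 = (2.2376, -1.1881, 3.8812, -2.3762).
‖u_3‖ = 5.2085, so q_3 = (0.4296, -0.2281, 0.7452, -0.4562).
Qᵀb = (5.3666, 2.0470, 0.8934).
Back-substitute: x_3 = 0.8934/5.2085 = 0.1715.
x_2 = (2.0470 − 0.2670·0.1715)/4.4944 = 0.4453.
x_1 = (5.3666 + 3.5777·0.4453 − 3.1305·0.1715)/4.4721 = 1.4361.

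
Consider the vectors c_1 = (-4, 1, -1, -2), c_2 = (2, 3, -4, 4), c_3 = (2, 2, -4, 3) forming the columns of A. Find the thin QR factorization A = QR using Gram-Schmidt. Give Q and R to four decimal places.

c_1 = (-4, 1, -1, -2); ‖c_1‖ = 4.6904, so q_1 = (-0.8528, 0.2132, -0.2132, -0.4264).
q_1·c_2 = (-0.8528)·2 + 0.2132·3 + (-0.2132)·(-4) + (-0.4264)·4 = -1.9188.
u_2 = c_2 + 1.9188·q_1 = (0.3636, 3.4091, -4.4091, 3.1818).
‖u_2‖ = 6.4279, so q_2 = (0.0566, 0.5304, -0.6859, 0.4950).
q_1·c_3 = (-0.8528)·2 + 0.2132·2 + (-0.2132)·(-4) + (-0.4264)·3 = -1.7056; q_2·c_3 = 0.0566·2 + 0.5304·2 + (-0.6859)·(-4) + 0.4950·3 = 5.4026.
u_3 = c_3 + 1.7056·q_1 − 5.4026·q_2 = (0.2398, -0.5017, -0.6579, -0.4015).
‖u_3‖ = 0.9504, so q_3 = (0.2523, -0.5279, -0.6922, -0.4225).

Q = [[-0.8528, 0.0566, 0.2523], [0.2132, 0.5304, -0.5279], [-0.2132, -0.6859, -0.6922], [-0.4264, 0.4950, -0.4225]], R = [[4.6904, -1.9188, -1.7056], [0.0000, 6.4279, 5.4026], [0.0000, 0.0000, 0.9504]]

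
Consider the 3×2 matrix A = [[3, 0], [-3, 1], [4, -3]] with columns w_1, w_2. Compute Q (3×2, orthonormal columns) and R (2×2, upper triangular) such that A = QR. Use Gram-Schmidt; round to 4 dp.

w_1 = (3, -3, 4); ‖w_1‖ = 5.8310, so e_1 = (0.5145, -0.5145, 0.6860).
e_1·w_2 = 0.5145·0 + (-0.5145)·1 + 0.6860·(-3) = -2.5725.
u_2 = w_2 + 2.5725·e_1 = (1.3235, -0.3235, -1.2353).
‖u_2‖ = 1.8391, so e_2 = (0.7197, -0.1759, -0.6717).

Q = [[0.5145, 0.7197], [-0.5145, -0.1759], [0.6860, -0.6717]], R = [[5.8310, -2.5725], [0.0000, 1.8391]]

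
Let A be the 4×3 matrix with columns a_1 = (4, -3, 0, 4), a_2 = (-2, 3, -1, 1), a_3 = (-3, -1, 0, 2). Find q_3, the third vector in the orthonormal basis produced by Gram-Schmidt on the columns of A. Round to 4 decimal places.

a_1 = (4, -3, 0, 4); ‖a_1‖ = 6.4031, so q_1 = (0.6247, -0.4685, 0.0000, 0.6247).
q_1·a_2 = 0.6247·(-2) + (-0.4685)·3 + 0.0000·(-1) + 0.6247·1 = -2.0303.
u_2 = a_2 + 2.0303·q_1 = (-0.7317, 2.0488, -1.0000, 2.2683).
‖u_2‖ = 3.2982, so q_2 = (-0.2219, 0.6212, -0.3032, 0.6877).
q_1·a_3 = 0.6247·(-3) + (-0.4685)·(-1) + 0.0000·0 + 0.6247·2 = -0.1562; q_2·a_3 = (-0.2219)·(-3) + 0.6212·(-1) + (-0.3032)·0 + 0.6877·2 = 1.4198.
u_3 = a_3 + 0.1562·q_1 − 1.4198·q_2 = (-2.5874, -1.9552, 0.4305, 1.1211).
‖u_3‖ = 3.4583, so q_3 = (-0.7482, -0.5654, 0.1245, 0.3242).

q_3 = (-0.7482, -0.5654, 0.1245, 0.3242)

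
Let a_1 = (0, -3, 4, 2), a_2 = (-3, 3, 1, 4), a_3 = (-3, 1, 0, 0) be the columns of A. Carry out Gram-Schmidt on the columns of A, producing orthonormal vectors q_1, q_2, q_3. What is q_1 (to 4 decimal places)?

q_1 = a_1/‖a_1‖ = (0, -3, 4, 2)/5.3852 = (0.0000, -0.5571, 0.7428, 0.3714).

q_1 = (0.0000, -0.5571, 0.7428, 0.3714)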